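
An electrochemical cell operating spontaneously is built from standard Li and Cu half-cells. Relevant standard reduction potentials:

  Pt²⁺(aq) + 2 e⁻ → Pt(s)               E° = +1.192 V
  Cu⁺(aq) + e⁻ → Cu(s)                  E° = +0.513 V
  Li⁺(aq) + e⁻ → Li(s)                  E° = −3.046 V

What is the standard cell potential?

The Cu⁺/Cu couple has the higher E°, so Cu ion is reduced (cathode) and Li is oxidized (anode).
E°cell = E°(cathode) − E°(anode) = +0.513 − (−3.046) = +3.559 V.

+3.559 V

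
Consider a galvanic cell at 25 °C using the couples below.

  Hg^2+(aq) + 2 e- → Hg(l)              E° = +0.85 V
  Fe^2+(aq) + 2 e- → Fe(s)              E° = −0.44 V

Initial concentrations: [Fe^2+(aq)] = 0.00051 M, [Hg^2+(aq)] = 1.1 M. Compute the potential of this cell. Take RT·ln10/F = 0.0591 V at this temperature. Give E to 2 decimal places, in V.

+1.39 V

The Hg²⁺/Hg couple has the more positive E°, so it is the cathode; Fe²⁺/Fe is the anode.
E°cell = E°cat − E°an = +0.85 − (−0.44) = +1.29 V; n = 2.
For the overall reaction Hg^2+(aq) + Fe(s) → Hg(l) + Fe^2+(aq), Q = [Fe^2+(aq)] / [Hg^2+(aq)] = 0.000464, giving log Q = −3.334.
Applying E = E° − (RT ln10/nF)·log Q gives +1.29 − (0.0591/2)(−3.334) = +1.39 V.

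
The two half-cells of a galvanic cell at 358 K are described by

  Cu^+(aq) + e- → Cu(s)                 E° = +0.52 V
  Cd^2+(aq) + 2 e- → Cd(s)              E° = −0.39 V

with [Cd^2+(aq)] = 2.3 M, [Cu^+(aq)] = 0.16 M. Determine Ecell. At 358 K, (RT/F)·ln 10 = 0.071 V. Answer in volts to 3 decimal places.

+0.841 V

Since E°(Cu⁺/Cu) > E°(Cd²⁺/Cd), Cu⁺/Cu serves as the cathode.
E°cell = E°cat − E°an = +0.52 − (−0.39) = +0.91 V; n = 2.
For the overall reaction 2 Cu^+(aq) + Cd(s) → 2 Cu(s) + Cd^2+(aq), Q = [Cd^2+(aq)] / [Cu^+(aq)]^2 = 89.8, giving log Q = 1.953.
Applying E = E° − (RT ln10/nF)·log Q gives +0.91 − (0.071/2)(1.953) = +0.841 V.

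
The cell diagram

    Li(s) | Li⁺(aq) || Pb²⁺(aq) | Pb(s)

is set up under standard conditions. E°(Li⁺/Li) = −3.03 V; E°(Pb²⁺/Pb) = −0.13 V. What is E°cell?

By convention the left-hand electrode in cell notation is the anode (oxidation) and the right-hand electrode is the cathode (reduction).
E°cell = E°(right) − E°(left) = −0.13 − (−3.03) = +2.90 V.

+2.90 V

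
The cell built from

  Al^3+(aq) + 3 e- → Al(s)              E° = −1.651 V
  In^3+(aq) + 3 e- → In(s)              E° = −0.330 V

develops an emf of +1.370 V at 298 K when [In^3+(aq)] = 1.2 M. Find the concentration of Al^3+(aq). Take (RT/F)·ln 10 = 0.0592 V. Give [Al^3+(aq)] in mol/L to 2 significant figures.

The In³⁺/In couple has the larger reduction potential, so it is the cathode: E°cell = −0.330 − (−1.651) = +1.321 V and n = 3.
Rearranging E = E° − (0.0592/n)·log Q gives log Q = 3(+1.321 − (+1.370))/0.0592 = −2.483.
Balancing electrons gives In^3+(aq) + Al(s) → In(s) + Al^3+(aq); thus Q = [Al^3+(aq)] / [In^3+(aq)].
Substituting the known concentrations and solving, log [Al^3+(aq)] = −2.404 and [Al^3+(aq)] = 0.0039 M.

0.0039 M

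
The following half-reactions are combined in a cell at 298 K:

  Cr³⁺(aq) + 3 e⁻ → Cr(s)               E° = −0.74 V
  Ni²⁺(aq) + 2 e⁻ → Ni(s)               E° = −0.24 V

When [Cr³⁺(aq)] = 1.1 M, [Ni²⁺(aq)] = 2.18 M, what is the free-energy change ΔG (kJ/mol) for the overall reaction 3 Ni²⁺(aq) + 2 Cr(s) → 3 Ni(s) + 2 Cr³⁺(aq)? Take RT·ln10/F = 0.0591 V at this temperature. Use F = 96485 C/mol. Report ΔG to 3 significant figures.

E°cell = −0.24 − (−0.74) = +0.50 V; the balanced reaction transfers n = 6 electrons.
The reaction quotient is [Cr³⁺(aq)]^2 / [Ni²⁺(aq)]^3 = 0.117; by Nernst, E = +0.50 − (0.0591/6)(−0.933) = +0.5092 V.
ΔG = −nFE = −(6)(96485)(+0.5092) J/mol = −295 kJ/mol.

−295 kJ/mol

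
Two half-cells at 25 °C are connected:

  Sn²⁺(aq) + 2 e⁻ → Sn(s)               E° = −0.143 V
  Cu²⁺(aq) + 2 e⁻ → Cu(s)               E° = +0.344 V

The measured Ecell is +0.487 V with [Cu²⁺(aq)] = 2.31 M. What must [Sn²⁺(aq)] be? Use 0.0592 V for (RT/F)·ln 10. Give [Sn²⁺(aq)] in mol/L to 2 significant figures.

With Cu²⁺/Cu at the cathode and Sn²⁺/Sn at the anode, E°cell = +0.344 − (−0.143) = +0.487 V (n = 2).
Rearranging E = E° − (0.0592/n)·log Q gives log Q = 2(+0.487 − (+0.487))/0.0592 = 0.000.
Balancing electrons gives Cu²⁺(aq) + Sn(s) → Cu(s) + Sn²⁺(aq); thus Q = [Sn²⁺(aq)] / [Cu²⁺(aq)].
Substituting the known concentrations and solving, log [Sn²⁺(aq)] = 0.364 and [Sn²⁺(aq)] = 2.3 M.

2.3 M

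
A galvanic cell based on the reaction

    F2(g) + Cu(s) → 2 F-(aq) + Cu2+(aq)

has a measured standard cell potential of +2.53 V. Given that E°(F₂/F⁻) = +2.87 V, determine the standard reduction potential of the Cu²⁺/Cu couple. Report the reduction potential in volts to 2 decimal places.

In the reaction as written the F₂/F⁻ couple is reduced (cathode) and Cu²⁺/Cu is oxidized (anode), so E°cell = E°(F₂/F⁻) − E°(Cu²⁺/Cu).
E°(Cu²⁺/Cu) = E°(cathode) − E°cell = +2.87 − (+2.53) = +0.34 V.

+0.34 V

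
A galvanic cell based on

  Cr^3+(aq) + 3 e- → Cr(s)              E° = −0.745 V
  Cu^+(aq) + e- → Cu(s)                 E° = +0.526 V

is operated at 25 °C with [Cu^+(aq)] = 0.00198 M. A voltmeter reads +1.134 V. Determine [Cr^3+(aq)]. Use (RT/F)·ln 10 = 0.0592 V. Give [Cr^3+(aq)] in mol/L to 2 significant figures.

0.068 M

Cu⁺/Cu is the cathode (higher E°); E°cell = +0.526 − (−0.745) = +1.271 V with n = 3.
From the Nernst equation, log Q = n(E° − E)/0.0592 = 3·(+1.271 − (+1.134))/0.0592 = 6.943.
For 3 Cu^+(aq) + Cr(s) → 3 Cu(s) + Cr^3+(aq), the reaction quotient is Q = [Cr^3+(aq)] / [Cu^+(aq)]^3.
Isolating [Cr^3+(aq)] in Q = 10^{6.943} yields log [Cr^3+(aq)] = −1.167, i.e. 0.068 M.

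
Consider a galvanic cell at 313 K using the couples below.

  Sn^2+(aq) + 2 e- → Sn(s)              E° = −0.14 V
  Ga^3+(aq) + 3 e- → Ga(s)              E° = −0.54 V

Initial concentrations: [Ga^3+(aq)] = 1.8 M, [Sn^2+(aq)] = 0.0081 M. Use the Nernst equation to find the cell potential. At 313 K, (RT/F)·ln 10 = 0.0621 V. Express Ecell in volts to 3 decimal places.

Since E°(Sn²⁺/Sn) > E°(Ga³⁺/Ga), Sn²⁺/Sn serves as the cathode.
E°cell = −0.14 − (−0.54) = +0.40 V, with n = 6 electrons transferred.
Balancing gives 3 Sn^2+(aq) + 2 Ga(s) → 3 Sn(s) + 2 Ga^3+(aq); hence Q = [Ga^3+(aq)]^2 / [Sn^2+(aq)]^3 = 6.1×10^6 (log Q = 6.785).
E = E° − (0.0621/n)·log Q = +0.40 − (0.0621/6)(6.785) = +0.330 V.

+0.330 V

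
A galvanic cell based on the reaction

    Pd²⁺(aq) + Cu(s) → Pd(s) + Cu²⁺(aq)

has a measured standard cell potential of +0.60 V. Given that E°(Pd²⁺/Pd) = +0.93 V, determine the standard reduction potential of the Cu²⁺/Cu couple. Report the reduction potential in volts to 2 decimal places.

+0.33 V

In the reaction as written the Pd²⁺/Pd couple is reduced (cathode) and Cu²⁺/Cu is oxidized (anode), so E°cell = E°(Pd²⁺/Pd) − E°(Cu²⁺/Cu).
E°(Cu²⁺/Cu) = E°(cathode) − E°cell = +0.93 − (+0.60) = +0.33 V.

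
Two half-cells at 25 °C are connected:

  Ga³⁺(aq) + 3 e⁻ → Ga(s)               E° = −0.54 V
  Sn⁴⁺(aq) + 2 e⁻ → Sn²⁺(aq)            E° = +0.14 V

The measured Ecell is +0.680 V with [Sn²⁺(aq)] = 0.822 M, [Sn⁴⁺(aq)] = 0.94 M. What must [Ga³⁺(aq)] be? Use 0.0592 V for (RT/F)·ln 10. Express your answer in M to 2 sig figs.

1.2 M

The Sn⁴⁺/Sn²⁺ couple has the larger reduction potential, so it is the cathode: E°cell = +0.14 − (−0.54) = +0.68 V and n = 6.
From the Nernst equation, log Q = n(E° − E)/0.0592 = 6·(+0.68 − (+0.680))/0.0592 = 0.000.
The balanced reaction is 3 Sn⁴⁺(aq) + 2 Ga(s) → 3 Sn²⁺(aq) + 2 Ga³⁺(aq), so Q = ([Sn²⁺(aq)]^3·[Ga³⁺(aq)]^2) / [Sn⁴⁺(aq)]^3.
Isolating [Ga³⁺(aq)] in Q = 10^{0.000} yields log [Ga³⁺(aq)] = 0.087, i.e. 1.2 M.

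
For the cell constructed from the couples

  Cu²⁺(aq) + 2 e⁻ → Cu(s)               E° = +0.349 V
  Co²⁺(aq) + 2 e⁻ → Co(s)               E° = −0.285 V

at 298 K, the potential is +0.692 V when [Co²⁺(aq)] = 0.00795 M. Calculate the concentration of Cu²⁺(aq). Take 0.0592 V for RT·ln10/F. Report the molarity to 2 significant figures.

0.72 M

Cu²⁺/Cu is the cathode (higher E°); E°cell = +0.349 − (−0.285) = +0.634 V with n = 2.
From the Nernst equation, log Q = n(E° − E)/0.0592 = 2·(+0.634 − (+0.692))/0.0592 = −1.959.
The balanced reaction is Cu²⁺(aq) + Co(s) → Cu(s) + Co²⁺(aq), so Q = [Co²⁺(aq)] / [Cu²⁺(aq)].
Substituting the known concentrations and solving, log [Cu²⁺(aq)] = −0.141 and [Cu²⁺(aq)] = 0.72 M.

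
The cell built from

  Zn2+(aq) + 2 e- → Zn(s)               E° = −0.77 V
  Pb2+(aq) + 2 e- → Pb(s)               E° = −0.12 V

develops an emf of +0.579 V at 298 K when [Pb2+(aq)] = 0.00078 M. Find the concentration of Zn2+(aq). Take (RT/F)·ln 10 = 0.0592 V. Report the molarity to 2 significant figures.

0.20 M

With Pb²⁺/Pb at the cathode and Zn²⁺/Zn at the anode, E°cell = −0.12 − (−0.77) = +0.65 V (n = 2).
From the Nernst equation, log Q = n(E° − E)/0.0592 = 2·(+0.65 − (+0.579))/0.0592 = 2.399.
For Pb2+(aq) + Zn(s) → Pb(s) + Zn2+(aq), the reaction quotient is Q = [Zn2+(aq)] / [Pb2+(aq)].
Substituting the known concentrations and solving, log [Zn2+(aq)] = −0.709 and [Zn2+(aq)] = 0.20 M.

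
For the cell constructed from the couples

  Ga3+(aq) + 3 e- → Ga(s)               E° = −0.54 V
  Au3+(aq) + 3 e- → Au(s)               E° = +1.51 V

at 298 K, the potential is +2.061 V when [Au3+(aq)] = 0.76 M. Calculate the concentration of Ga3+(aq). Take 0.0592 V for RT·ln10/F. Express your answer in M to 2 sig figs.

0.21 M

The Au³⁺/Au couple has the larger reduction potential, so it is the cathode: E°cell = +1.51 − (−0.54) = +2.05 V and n = 3.
Since E = E° − (0.0592/n)·log Q, log Q = n(E° − E)/0.0592 = −0.557.
Balancing electrons gives Au3+(aq) + Ga(s) → Au(s) + Ga3+(aq); thus Q = [Ga3+(aq)] / [Au3+(aq)].
Isolating [Ga3+(aq)] in Q = 10^{−0.557} yields log [Ga3+(aq)] = −0.676, i.e. 0.21 M.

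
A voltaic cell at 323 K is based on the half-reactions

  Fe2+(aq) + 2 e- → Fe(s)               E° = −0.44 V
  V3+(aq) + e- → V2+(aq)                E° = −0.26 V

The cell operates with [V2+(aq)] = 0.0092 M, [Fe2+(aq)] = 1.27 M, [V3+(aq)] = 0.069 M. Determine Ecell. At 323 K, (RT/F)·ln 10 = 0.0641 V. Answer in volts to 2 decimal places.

Since E°(V³⁺/V²⁺) > E°(Fe²⁺/Fe), V³⁺/V²⁺ serves as the cathode.
The standard potential is −0.26 − (−0.44) = +0.18 V and the balanced reaction transfers n = 2 electrons.
Balancing gives 2 V3+(aq) + Fe(s) → 2 V2+(aq) + Fe2+(aq); hence Q = ([V2+(aq)]^2·[Fe2+(aq)]) / [V3+(aq)]^2 = 0.0226 (log Q = −1.646).
Applying E = E° − (RT ln10/nF)·log Q gives +0.18 − (0.0641/2)(−1.646) = +0.23 V.

+0.23 V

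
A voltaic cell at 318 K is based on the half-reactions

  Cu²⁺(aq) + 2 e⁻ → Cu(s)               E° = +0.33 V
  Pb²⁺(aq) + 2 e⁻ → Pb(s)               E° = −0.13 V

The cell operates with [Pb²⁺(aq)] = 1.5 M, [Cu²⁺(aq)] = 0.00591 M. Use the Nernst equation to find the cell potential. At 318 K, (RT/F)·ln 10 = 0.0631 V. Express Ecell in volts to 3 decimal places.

The Cu²⁺/Cu couple has the more positive E°, so it is the cathode; Pb²⁺/Pb is the anode.
E°cell = E°cat − E°an = +0.33 − (−0.13) = +0.46 V; n = 2.
The balanced reaction is Cu²⁺(aq) + Pb(s) → Cu(s) + Pb²⁺(aq), so Q = [Pb²⁺(aq)] / [Cu²⁺(aq)] = 254 and log Q = 2.405.
E = E° − (0.0631/n)·log Q = +0.46 − (0.0631/2)(2.405) = +0.384 V.

+0.384 V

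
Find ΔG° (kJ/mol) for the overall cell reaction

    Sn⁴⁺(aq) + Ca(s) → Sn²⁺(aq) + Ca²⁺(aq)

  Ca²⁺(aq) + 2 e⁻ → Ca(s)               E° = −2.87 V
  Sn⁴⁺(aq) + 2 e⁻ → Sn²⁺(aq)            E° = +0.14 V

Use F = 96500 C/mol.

In the reaction as written Sn⁴⁺(aq) is reduced, so the Sn⁴⁺/Sn²⁺ couple is the cathode and Ca²⁺/Ca is the anode.
E°cell = +0.14 − (−2.87) = +3.01 V; balancing electrons gives n = 2.
ΔG° = −nFE°cell = −(2)(96500)(+3.01) J/mol = −581 kJ/mol.

−581 kJ/mol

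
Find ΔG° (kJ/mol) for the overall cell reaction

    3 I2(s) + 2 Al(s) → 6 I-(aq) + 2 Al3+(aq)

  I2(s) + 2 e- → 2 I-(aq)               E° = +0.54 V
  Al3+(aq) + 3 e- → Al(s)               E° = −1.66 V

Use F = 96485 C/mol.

−1274 kJ/mol

In the reaction as written I2(s) is reduced, so the I₂/I⁻ couple is the cathode and Al³⁺/Al is the anode.
E°cell = +0.54 − (−1.66) = +2.20 V; balancing electrons gives n = 6.
ΔG° = −nFE°cell = −(6)(96485)(+2.20) J/mol = −1274 kJ/mol.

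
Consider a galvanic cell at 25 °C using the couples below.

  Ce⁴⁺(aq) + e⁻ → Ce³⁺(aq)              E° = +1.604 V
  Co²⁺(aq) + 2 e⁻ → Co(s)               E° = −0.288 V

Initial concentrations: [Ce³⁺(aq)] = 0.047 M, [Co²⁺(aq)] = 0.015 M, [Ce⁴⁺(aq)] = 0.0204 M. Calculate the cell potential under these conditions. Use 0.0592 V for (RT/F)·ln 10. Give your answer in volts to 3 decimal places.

+1.925 V

Ce⁴⁺/Ce³⁺ is reduced (cathode, E° = +1.604 V) and Co²⁺/Co is oxidized (anode).
E°cell = E°cat − E°an = +1.604 − (−0.288) = +1.892 V; n = 2.
Balancing gives 2 Ce⁴⁺(aq) + Co(s) → 2 Ce³⁺(aq) + Co²⁺(aq); hence Q = ([Ce³⁺(aq)]^2·[Co²⁺(aq)]) / [Ce⁴⁺(aq)]^2 = 0.0796 (log Q = −1.099).
E = E° − (0.0592/n)·log Q = +1.892 − (0.0592/2)(−1.099) = +1.925 V.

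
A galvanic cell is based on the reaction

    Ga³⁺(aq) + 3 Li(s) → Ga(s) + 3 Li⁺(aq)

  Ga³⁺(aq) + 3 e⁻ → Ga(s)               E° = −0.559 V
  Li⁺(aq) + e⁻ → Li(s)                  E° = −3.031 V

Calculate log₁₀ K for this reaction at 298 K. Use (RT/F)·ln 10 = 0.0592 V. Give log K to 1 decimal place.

log K = 125.3

The Ga³⁺/Ga couple is reduced (cathode); E°cell = −0.559 − (−3.031) = +2.472 V with n = 3.
At equilibrium E = 0, so log K = nE°cell / 0.0592 = (3)(+2.472) / 0.0592 = 125.3.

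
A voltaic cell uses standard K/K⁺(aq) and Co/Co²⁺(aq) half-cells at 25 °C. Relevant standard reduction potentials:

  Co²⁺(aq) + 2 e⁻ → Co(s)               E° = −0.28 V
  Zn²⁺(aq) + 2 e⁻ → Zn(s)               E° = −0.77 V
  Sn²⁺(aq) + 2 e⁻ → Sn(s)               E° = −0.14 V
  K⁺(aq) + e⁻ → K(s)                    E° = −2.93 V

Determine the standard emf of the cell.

+2.65 V

The Co²⁺/Co couple has the higher E°, so Co ion is reduced (cathode) and K is oxidized (anode).
E°cell = E°(cathode) − E°(anode) = −0.28 − (−2.93) = +2.65 V.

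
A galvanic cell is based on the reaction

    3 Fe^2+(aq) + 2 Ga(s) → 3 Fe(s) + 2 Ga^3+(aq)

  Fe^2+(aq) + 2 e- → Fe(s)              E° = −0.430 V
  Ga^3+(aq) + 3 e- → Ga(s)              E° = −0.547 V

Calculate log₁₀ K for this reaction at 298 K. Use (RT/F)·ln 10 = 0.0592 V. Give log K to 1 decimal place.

log K = 11.9

The Fe²⁺/Fe couple is reduced (cathode); E°cell = −0.430 − (−0.547) = +0.117 V with n = 6.
At equilibrium E = 0, so log K = nE°cell / 0.0592 = (6)(+0.117) / 0.0592 = 11.9.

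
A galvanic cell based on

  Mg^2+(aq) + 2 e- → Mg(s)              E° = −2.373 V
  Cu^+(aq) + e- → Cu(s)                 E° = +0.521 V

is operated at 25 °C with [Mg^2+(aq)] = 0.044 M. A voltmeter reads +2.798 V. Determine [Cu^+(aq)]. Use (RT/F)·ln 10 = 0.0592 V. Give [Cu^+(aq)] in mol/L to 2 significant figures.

With Cu⁺/Cu at the cathode and Mg²⁺/Mg at the anode, E°cell = +0.521 − (−2.373) = +2.894 V (n = 2).
Since E = E° − (0.0592/n)·log Q, log Q = n(E° − E)/0.0592 = 3.243.
Balancing electrons gives 2 Cu^+(aq) + Mg(s) → 2 Cu(s) + Mg^2+(aq); thus Q = [Mg^2+(aq)] / [Cu^+(aq)]^2.
Isolating [Cu^+(aq)] in Q = 10^{3.243} yields log [Cu^+(aq)] = −2.300, i.e. 0.0050 M.

0.0050 M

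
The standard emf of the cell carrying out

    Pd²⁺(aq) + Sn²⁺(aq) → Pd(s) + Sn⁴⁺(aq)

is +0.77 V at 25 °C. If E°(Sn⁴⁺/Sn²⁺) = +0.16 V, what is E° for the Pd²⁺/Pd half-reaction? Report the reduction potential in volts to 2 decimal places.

+0.93 V

In the reaction as written the Pd²⁺/Pd couple is reduced (cathode) and Sn⁴⁺/Sn²⁺ is oxidized (anode), so E°cell = E°(Pd²⁺/Pd) − E°(Sn⁴⁺/Sn²⁺).
E°(Pd²⁺/Pd) = E°cell + E°(anode) = +0.77 + (+0.16) = +0.93 V.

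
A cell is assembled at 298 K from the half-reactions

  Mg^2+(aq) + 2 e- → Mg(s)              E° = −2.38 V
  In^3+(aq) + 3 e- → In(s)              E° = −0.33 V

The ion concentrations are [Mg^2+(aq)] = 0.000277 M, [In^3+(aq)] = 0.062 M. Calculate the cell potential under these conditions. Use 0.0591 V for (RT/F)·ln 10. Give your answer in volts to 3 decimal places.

The In³⁺/In couple has the more positive E°, so it is the cathode; Mg²⁺/Mg is the anode.
E°cell = E°cat − E°an = −0.33 − (−2.38) = +2.05 V; n = 6.
The balanced reaction is 2 In^3+(aq) + 3 Mg(s) → 2 In(s) + 3 Mg^2+(aq), so Q = [Mg^2+(aq)]^3 / [In^3+(aq)]^2 = 5.53×10^−9 and log Q = −8.257.
Applying E = E° − (RT ln10/nF)·log Q gives +2.05 − (0.0591/6)(−8.257) = +2.131 V.

+2.131 V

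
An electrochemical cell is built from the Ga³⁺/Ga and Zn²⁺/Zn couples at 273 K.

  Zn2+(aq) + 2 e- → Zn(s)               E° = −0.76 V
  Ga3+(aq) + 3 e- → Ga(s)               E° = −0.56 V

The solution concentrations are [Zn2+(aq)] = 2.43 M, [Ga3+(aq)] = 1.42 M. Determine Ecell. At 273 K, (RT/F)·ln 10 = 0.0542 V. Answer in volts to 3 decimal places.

Ga³⁺/Ga is reduced (cathode, E° = −0.56 V) and Zn²⁺/Zn is oxidized (anode).
E°cell = E°cat − E°an = −0.56 − (−0.76) = +0.20 V; n = 6.
Balancing gives 2 Ga3+(aq) + 3 Zn(s) → 2 Ga(s) + 3 Zn2+(aq); hence Q = [Zn2+(aq)]^3 / [Ga3+(aq)]^2 = 7.12 (log Q = 0.852).
E = E° − (0.0542/n)·log Q = +0.20 − (0.0542/6)(0.852) = +0.192 V.

+0.192 V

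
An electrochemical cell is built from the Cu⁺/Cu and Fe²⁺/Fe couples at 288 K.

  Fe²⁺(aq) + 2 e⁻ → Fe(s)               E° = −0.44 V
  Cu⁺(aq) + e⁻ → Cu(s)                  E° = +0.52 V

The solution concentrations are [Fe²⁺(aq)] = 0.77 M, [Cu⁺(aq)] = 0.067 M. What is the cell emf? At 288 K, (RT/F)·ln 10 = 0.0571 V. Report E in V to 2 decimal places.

+0.90 V

Cu⁺/Cu is reduced (cathode, E° = +0.52 V) and Fe²⁺/Fe is oxidized (anode).
E°cell = +0.52 − (−0.44) = +0.96 V, with n = 2 electrons transferred.
For the overall reaction 2 Cu⁺(aq) + Fe(s) → 2 Cu(s) + Fe²⁺(aq), Q = [Fe²⁺(aq)] / [Cu⁺(aq)]^2 = 172, giving log Q = 2.234.
By the Nernst equation, E = +0.96 − (0.0571/2)·(2.234) = +0.90 V.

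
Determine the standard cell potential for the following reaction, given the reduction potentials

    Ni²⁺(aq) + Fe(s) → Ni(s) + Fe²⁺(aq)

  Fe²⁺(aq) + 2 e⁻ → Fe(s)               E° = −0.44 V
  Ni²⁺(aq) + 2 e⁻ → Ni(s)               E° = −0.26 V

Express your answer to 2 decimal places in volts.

+0.18 V

Ni²⁺(aq) gains electrons, so the Ni²⁺/Ni couple is the cathode; the Fe²⁺/Fe couple is the anode.
E°cell = E°(cathode) − E°(anode) = −0.26 − (−0.44) = +0.18 V.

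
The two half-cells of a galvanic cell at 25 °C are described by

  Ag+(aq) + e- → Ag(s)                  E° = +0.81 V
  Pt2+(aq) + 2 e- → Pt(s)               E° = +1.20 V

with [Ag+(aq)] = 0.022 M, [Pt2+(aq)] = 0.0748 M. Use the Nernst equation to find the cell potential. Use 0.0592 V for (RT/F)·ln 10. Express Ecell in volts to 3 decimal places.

+0.455 V

Since E°(Pt²⁺/Pt) > E°(Ag⁺/Ag), Pt²⁺/Pt serves as the cathode.
E°cell = +1.20 − (+0.81) = +0.39 V, with n = 2 electrons transferred.
The balanced reaction is Pt2+(aq) + 2 Ag(s) → Pt(s) + 2 Ag+(aq), so Q = [Ag+(aq)]^2 / [Pt2+(aq)] = 0.00647 and log Q = −2.189.
By the Nernst equation, E = +0.39 − (0.0592/2)·(−2.189) = +0.455 V.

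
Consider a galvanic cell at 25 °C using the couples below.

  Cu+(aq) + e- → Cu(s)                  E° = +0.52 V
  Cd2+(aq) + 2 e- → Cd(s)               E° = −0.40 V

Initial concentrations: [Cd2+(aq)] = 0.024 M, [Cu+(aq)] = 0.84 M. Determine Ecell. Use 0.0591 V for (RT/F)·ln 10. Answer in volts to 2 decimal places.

The Cu⁺/Cu couple has the more positive E°, so it is the cathode; Cd²⁺/Cd is the anode.
E°cell = +0.52 − (−0.40) = +0.92 V, with n = 2 electrons transferred.
For the overall reaction 2 Cu+(aq) + Cd(s) → 2 Cu(s) + Cd2+(aq), Q = [Cd2+(aq)] / [Cu+(aq)]^2 = 0.034, giving log Q = −1.468.
E = E° − (0.0591/n)·log Q = +0.92 − (0.0591/2)(−1.468) = +0.96 V.

+0.96 V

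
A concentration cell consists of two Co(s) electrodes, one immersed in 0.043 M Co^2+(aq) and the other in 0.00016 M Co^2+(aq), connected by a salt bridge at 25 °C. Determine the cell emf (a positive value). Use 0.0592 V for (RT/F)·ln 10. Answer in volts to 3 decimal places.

For a concentration cell E°cell = 0, since both electrodes use the same couple.
The compartment with the higher Co^2+(aq) concentration (0.043 M) acts as the cathode; ions are reduced there and produced at the dilute (0.00016 M) anode.
With n = 2, Ecell = −(0.0592/2)·log([dilute]/[conc]) = −(0.0592/2)·log(0.00016/0.043) = +0.072 V.

0.072 V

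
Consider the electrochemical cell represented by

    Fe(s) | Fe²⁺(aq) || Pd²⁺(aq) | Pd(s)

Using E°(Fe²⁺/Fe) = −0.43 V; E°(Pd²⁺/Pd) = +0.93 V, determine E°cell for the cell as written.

By convention the left-hand electrode in cell notation is the anode (oxidation) and the right-hand electrode is the cathode (reduction).
E°cell = E°(right) − E°(left) = +0.93 − (−0.43) = +1.36 V.

+1.36 V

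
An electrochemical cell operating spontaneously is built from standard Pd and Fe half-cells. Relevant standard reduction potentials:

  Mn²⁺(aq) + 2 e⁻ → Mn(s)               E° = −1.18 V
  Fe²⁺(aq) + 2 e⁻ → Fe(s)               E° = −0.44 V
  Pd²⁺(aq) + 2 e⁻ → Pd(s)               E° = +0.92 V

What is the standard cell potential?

+1.36 V

Of the two couples in this cell, the one with the more positive reduction potential is reduced at the cathode: here that is Pd²⁺/Pd (+0.92 V); Fe²⁺/Fe (−0.44 V) is the anode.
E°cell = E°(cathode) − E°(anode) = +0.92 − (−0.44) = +1.36 V.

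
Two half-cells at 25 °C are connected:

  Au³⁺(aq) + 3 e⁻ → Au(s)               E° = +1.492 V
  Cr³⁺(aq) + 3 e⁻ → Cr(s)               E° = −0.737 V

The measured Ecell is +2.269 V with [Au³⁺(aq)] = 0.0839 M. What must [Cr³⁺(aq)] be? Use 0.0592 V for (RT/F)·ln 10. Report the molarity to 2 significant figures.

With Au³⁺/Au at the cathode and Cr³⁺/Cr at the anode, E°cell = +1.492 − (−0.737) = +2.229 V (n = 3).
Since E = E° − (0.0592/n)·log Q, log Q = n(E° − E)/0.0592 = −2.027.
For Au³⁺(aq) + Cr(s) → Au(s) + Cr³⁺(aq), the reaction quotient is Q = [Cr³⁺(aq)] / [Au³⁺(aq)].
Substituting the known concentrations and solving, log [Cr³⁺(aq)] = −3.103 and [Cr³⁺(aq)] = 0.00079 M.

0.00079 M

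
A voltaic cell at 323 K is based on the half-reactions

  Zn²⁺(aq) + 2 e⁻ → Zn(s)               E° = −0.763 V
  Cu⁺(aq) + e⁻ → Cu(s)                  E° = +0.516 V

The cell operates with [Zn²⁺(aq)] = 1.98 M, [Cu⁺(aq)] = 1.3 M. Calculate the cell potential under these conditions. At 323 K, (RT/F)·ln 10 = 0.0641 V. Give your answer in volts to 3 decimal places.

+1.277 V

Since E°(Cu⁺/Cu) > E°(Zn²⁺/Zn), Cu⁺/Cu serves as the cathode.
The standard potential is +0.516 − (−0.763) = +1.279 V and the balanced reaction transfers n = 2 electrons.
For the overall reaction 2 Cu⁺(aq) + Zn(s) → 2 Cu(s) + Zn²⁺(aq), Q = [Zn²⁺(aq)] / [Cu⁺(aq)]^2 = 1.17, giving log Q = 0.069.
By the Nernst equation, E = +1.279 − (0.0641/2)·(0.069) = +1.277 V.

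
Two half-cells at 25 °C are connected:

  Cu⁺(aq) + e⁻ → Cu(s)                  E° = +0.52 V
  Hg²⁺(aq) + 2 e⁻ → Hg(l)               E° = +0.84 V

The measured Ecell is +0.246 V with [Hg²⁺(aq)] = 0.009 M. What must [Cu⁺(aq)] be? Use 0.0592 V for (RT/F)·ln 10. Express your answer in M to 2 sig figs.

1.7 M

With Hg²⁺/Hg at the cathode and Cu⁺/Cu at the anode, E°cell = +0.84 − (+0.52) = +0.32 V (n = 2).
Since E = E° − (0.0592/n)·log Q, log Q = n(E° − E)/0.0592 = 2.500.
Balancing electrons gives Hg²⁺(aq) + 2 Cu(s) → Hg(l) + 2 Cu⁺(aq); thus Q = [Cu⁺(aq)]^2 / [Hg²⁺(aq)].
Isolating [Cu⁺(aq)] in Q = 10^{2.500} yields log [Cu⁺(aq)] = 0.227, i.e. 1.7 M.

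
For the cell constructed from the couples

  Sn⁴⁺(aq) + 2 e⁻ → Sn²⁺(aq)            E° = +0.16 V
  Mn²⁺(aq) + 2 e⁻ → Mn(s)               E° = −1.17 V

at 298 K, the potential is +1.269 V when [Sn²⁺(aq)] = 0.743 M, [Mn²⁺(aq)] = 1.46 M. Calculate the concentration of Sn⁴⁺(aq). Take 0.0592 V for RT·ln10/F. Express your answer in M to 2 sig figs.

0.0094 M

With Sn⁴⁺/Sn²⁺ at the cathode and Mn²⁺/Mn at the anode, E°cell = +0.16 − (−1.17) = +1.33 V (n = 2).
Rearranging E = E° − (0.0592/n)·log Q gives log Q = 2(+1.33 − (+1.269))/0.0592 = 2.061.
For Sn⁴⁺(aq) + Mn(s) → Sn²⁺(aq) + Mn²⁺(aq), the reaction quotient is Q = ([Sn²⁺(aq)]·[Mn²⁺(aq)]) / [Sn⁴⁺(aq)].
Substituting the known concentrations and solving, log [Sn⁴⁺(aq)] = −2.026 and [Sn⁴⁺(aq)] = 0.0094 M.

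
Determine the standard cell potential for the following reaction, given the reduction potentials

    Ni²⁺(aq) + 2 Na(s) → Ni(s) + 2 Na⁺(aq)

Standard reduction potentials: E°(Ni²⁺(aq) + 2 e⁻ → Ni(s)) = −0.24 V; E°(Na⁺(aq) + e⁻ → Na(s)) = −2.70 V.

+2.46 V

In the reaction as written, Ni²⁺(aq) is reduced (cathode) and Na⁺(aq) is produced by oxidation at the anode.
E°cell = E°(cathode) − E°(anode) = −0.24 − (−2.70) = +2.46 V.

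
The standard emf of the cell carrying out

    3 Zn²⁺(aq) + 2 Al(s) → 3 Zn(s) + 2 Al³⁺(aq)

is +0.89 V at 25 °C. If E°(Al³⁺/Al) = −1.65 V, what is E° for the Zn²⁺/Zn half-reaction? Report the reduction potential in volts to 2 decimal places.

−0.76 V

In the reaction as written the Zn²⁺/Zn couple is reduced (cathode) and Al³⁺/Al is oxidized (anode), so E°cell = E°(Zn²⁺/Zn) − E°(Al³⁺/Al).
E°(Zn²⁺/Zn) = E°cell + E°(anode) = +0.89 + (−1.65) = −0.76 V.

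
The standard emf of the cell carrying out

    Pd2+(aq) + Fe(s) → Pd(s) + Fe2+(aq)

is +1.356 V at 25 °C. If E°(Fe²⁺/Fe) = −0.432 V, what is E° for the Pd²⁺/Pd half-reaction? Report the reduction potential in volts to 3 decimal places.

+0.924 V

In the reaction as written the Pd²⁺/Pd couple is reduced (cathode) and Fe²⁺/Fe is oxidized (anode), so E°cell = E°(Pd²⁺/Pd) − E°(Fe²⁺/Fe).
E°(Pd²⁺/Pd) = E°cell + E°(anode) = +1.356 + (−0.432) = +0.924 V.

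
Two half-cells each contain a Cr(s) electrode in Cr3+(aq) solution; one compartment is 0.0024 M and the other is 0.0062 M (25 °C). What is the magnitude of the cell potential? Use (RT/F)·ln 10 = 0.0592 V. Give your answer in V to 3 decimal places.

0.008 V

For a concentration cell E°cell = 0, since both electrodes use the same couple.
The compartment with the higher Cr3+(aq) concentration (0.0062 M) acts as the cathode; ions are reduced there and produced at the dilute (0.0024 M) anode.
With n = 3, Ecell = −(0.0592/3)·log([dilute]/[conc]) = −(0.0592/3)·log(0.0024/0.0062) = +0.008 V.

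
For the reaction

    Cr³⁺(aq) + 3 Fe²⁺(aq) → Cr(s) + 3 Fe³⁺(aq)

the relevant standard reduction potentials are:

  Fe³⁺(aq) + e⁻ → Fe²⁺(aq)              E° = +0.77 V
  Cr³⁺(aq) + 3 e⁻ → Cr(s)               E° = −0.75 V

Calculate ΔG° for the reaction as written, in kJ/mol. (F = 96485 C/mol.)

In the reaction as written Cr³⁺(aq) is reduced, so the Cr³⁺/Cr couple is the cathode and Fe³⁺/Fe²⁺ is the anode.
E°cell = −0.75 − (+0.77) = −1.52 V; balancing electrons gives n = 3.
ΔG° = −nFE°cell = −(3)(96485)(−1.52) J/mol = +440 kJ/mol.

+440 kJ/mol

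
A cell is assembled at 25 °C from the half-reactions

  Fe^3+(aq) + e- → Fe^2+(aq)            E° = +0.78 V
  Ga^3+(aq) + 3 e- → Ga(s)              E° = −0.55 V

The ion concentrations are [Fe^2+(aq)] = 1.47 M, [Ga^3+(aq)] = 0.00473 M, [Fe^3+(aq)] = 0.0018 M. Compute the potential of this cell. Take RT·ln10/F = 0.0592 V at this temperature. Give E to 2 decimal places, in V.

+1.20 V

The Fe³⁺/Fe²⁺ couple has the more positive E°, so it is the cathode; Ga³⁺/Ga is the anode.
E°cell = +0.78 − (−0.55) = +1.33 V, with n = 3 electrons transferred.
Balancing gives 3 Fe^3+(aq) + Ga(s) → 3 Fe^2+(aq) + Ga^3+(aq); hence Q = ([Fe^2+(aq)]^3·[Ga^3+(aq)]) / [Fe^3+(aq)]^3 = 2.58×10^6 (log Q = 6.411).
E = E° − (0.0592/n)·log Q = +1.33 − (0.0592/3)(6.411) = +1.20 V.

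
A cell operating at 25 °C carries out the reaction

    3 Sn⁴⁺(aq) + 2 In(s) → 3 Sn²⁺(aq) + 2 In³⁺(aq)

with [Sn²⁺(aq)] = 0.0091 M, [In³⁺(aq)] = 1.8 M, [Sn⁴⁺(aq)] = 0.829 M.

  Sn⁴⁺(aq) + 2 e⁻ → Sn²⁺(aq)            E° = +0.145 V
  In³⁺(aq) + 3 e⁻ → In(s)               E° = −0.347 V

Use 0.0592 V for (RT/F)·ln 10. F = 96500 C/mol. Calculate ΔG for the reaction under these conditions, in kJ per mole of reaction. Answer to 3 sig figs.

With Sn⁴⁺/Sn²⁺ reduced at the cathode, E°cell = +0.145 − (−0.347) = +0.492 V and n = 6.
Q = ([Sn²⁺(aq)]^3·[In³⁺(aq)]^2) / [Sn⁴⁺(aq)]^3 = 4.29×10^−6, so log Q = −5.368 and E = +0.492 − (0.0592/6)(−5.368) = +0.5450 V.
ΔG = −nFE = −(6)(96500)(+0.5450) J/mol = −316 kJ/mol.

−316 kJ/mol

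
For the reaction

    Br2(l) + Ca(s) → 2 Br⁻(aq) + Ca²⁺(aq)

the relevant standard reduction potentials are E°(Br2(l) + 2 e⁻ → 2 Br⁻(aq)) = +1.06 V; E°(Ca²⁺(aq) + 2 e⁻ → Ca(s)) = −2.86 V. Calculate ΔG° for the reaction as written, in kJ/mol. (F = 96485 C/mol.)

In the reaction as written Br2(l) is reduced, so the Br₂/Br⁻ couple is the cathode and Ca²⁺/Ca is the anode.
E°cell = +1.06 − (−2.86) = +3.92 V; balancing electrons gives n = 2.
ΔG° = −nFE°cell = −(2)(96485)(+3.92) J/mol = −756 kJ/mol.

−756 kJ/mol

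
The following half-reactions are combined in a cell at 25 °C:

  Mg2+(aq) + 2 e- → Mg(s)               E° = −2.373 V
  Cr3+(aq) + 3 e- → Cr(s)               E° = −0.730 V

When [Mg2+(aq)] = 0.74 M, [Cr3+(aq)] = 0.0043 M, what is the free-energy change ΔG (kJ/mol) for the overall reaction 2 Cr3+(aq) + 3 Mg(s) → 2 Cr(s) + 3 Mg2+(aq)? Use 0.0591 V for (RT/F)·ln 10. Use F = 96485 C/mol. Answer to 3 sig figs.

With Cr³⁺/Cr reduced at the cathode, E°cell = −0.730 − (−2.373) = +1.643 V and n = 6.
Here Q = [Mg2+(aq)]^3 / [Cr3+(aq)]^2 = 2.19×10^4 (log Q = 4.341), giving E = +1.643 − (0.0591/6)·(4.341) = +1.6002 V.
Then ΔG = −nFE = −6 × 96485 × +1.6002 J/mol = −926 kJ/mol.

−926 kJ/mol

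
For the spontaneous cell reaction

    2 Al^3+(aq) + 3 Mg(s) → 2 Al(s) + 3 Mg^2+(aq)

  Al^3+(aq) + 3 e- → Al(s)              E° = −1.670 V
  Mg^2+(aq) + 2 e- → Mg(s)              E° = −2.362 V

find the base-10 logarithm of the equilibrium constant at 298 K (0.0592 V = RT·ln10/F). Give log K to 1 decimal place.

log K = 70.1

The Al³⁺/Al couple is reduced (cathode); E°cell = −1.670 − (−2.362) = +0.692 V with n = 6.
At equilibrium E = 0, so log K = nE°cell / 0.0592 = (6)(+0.692) / 0.0592 = 70.1.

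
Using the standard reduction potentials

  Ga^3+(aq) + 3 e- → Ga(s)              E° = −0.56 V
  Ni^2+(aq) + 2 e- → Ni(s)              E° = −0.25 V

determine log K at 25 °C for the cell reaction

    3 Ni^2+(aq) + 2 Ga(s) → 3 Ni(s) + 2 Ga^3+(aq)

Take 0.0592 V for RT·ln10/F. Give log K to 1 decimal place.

The Ni²⁺/Ni couple is reduced (cathode); E°cell = −0.25 − (−0.56) = +0.31 V with n = 6.
At equilibrium E = 0, so log K = nE°cell / 0.0592 = (6)(+0.31) / 0.0592 = 31.4.

log K = 31.4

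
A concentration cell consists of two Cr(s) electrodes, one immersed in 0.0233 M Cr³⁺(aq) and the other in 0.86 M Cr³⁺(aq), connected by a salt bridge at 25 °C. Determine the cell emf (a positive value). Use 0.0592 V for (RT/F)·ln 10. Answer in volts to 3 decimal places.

For a concentration cell E°cell = 0, since both electrodes use the same couple.
The compartment with the higher Cr³⁺(aq) concentration (0.86 M) acts as the cathode; ions are reduced there and produced at the dilute (0.0233 M) anode.
With n = 3, Ecell = −(0.0592/3)·log([dilute]/[conc]) = −(0.0592/3)·log(0.0233/0.86) = +0.031 V.

0.031 V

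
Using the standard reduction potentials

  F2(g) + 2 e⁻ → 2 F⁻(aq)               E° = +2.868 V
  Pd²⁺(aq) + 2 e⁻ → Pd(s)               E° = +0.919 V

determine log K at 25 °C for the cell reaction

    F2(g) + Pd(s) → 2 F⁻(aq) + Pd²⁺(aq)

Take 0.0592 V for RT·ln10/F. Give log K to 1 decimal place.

log K = 65.8

The F₂/F⁻ couple is reduced (cathode); E°cell = +2.868 − (+0.919) = +1.949 V with n = 2.
At equilibrium E = 0, so log K = nE°cell / 0.0592 = (2)(+1.949) / 0.0592 = 65.8.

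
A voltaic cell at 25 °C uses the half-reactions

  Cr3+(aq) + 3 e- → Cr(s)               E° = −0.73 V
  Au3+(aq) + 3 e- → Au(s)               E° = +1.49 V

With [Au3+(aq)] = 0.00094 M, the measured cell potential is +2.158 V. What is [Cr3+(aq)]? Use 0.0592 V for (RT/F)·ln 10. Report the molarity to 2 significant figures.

1.3 M

Au³⁺/Au is the cathode (higher E°); E°cell = +1.49 − (−0.73) = +2.22 V with n = 3.
Rearranging E = E° − (0.0592/n)·log Q gives log Q = 3(+2.22 − (+2.158))/0.0592 = 3.142.
For Au3+(aq) + Cr(s) → Au(s) + Cr3+(aq), the reaction quotient is Q = [Cr3+(aq)] / [Au3+(aq)].
Isolating [Cr3+(aq)] in Q = 10^{3.142} yields log [Cr3+(aq)] = 0.115, i.e. 1.3 M.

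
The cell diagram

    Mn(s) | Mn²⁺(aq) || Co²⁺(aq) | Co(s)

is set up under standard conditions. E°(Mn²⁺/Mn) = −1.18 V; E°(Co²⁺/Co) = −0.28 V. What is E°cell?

By convention the left-hand electrode in cell notation is the anode (oxidation) and the right-hand electrode is the cathode (reduction).
E°cell = E°(right) − E°(left) = −0.28 − (−1.18) = +0.90 V.

+0.90 V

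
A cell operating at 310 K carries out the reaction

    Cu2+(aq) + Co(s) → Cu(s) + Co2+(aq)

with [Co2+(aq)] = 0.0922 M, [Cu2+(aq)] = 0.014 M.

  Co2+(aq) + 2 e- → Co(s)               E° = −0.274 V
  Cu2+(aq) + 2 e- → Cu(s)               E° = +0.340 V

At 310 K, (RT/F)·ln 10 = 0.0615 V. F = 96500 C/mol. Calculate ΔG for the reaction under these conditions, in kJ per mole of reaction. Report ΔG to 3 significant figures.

The standard cell potential is +0.340 − (−0.274) = +0.614 V, with n = 2 electrons in the balanced equation.
Here Q = [Co2+(aq)] / [Cu2+(aq)] = 6.59 (log Q = 0.819), giving E = +0.614 − (0.0615/2)·(0.819) = +0.5888 V.
ΔG = −nFE = −(2)(96500)(+0.5888) J/mol = −114 kJ/mol.

−114 kJ/mol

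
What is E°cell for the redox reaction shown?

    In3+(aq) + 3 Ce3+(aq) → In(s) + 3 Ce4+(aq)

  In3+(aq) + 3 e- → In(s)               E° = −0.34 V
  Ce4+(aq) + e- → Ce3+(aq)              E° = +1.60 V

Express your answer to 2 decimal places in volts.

In3+(aq) gains electrons, so the In³⁺/In couple is the cathode; the Ce⁴⁺/Ce³⁺ couple is the anode.
E°cell = E°(cathode) − E°(anode) = −0.34 − (+1.60) = −1.94 V.
The negative E°cell means the reaction is non-spontaneous in the direction written.

−1.94 V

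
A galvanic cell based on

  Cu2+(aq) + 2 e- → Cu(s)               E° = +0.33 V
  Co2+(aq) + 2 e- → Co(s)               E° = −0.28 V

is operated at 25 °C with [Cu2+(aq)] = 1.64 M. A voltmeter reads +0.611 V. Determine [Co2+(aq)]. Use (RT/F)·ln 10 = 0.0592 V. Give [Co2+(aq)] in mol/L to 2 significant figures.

1.5 M

The Cu²⁺/Cu couple has the larger reduction potential, so it is the cathode: E°cell = +0.33 − (−0.28) = +0.61 V and n = 2.
Rearranging E = E° − (0.0592/n)·log Q gives log Q = 2(+0.61 − (+0.611))/0.0592 = −0.034.
For Cu2+(aq) + Co(s) → Cu(s) + Co2+(aq), the reaction quotient is Q = [Co2+(aq)] / [Cu2+(aq)].
Substituting the known concentrations and solving, log [Co2+(aq)] = 0.181 and [Co2+(aq)] = 1.5 M.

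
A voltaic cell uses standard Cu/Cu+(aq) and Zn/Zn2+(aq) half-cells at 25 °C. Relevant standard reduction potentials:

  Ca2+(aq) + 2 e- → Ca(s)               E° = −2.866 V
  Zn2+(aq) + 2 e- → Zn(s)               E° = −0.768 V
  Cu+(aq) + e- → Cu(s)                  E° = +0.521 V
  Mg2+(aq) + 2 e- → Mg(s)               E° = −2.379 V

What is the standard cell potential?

+1.289 V

The Cu⁺/Cu couple has the higher E°, so Cu ion is reduced (cathode) and Zn is oxidized (anode).
E°cell = E°(cathode) − E°(anode) = +0.521 − (−0.768) = +1.289 V.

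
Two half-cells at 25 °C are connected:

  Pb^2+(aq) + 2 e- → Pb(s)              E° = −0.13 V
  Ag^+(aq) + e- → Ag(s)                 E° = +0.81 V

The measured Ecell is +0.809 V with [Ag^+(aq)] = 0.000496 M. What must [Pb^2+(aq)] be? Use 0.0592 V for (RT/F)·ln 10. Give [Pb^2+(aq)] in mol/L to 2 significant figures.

0.0066 M

With Ag⁺/Ag at the cathode and Pb²⁺/Pb at the anode, E°cell = +0.81 − (−0.13) = +0.94 V (n = 2).
Since E = E° − (0.0592/n)·log Q, log Q = n(E° − E)/0.0592 = 4.426.
For 2 Ag^+(aq) + Pb(s) → 2 Ag(s) + Pb^2+(aq), the reaction quotient is Q = [Pb^2+(aq)] / [Ag^+(aq)]^2.
Solving for the unknown gives log [Pb^2+(aq)] = −2.183, so [Pb^2+(aq)] ≈ 0.0066 M.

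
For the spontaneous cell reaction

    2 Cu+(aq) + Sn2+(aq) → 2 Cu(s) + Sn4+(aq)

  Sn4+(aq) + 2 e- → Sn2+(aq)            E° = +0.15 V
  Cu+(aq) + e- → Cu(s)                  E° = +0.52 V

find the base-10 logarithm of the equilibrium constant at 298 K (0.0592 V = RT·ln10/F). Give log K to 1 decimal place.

The Cu⁺/Cu couple is reduced (cathode); E°cell = +0.52 − (+0.15) = +0.37 V with n = 2.
At equilibrium E = 0, so log K = nE°cell / 0.0592 = (2)(+0.37) / 0.0592 = 12.5.

log K = 12.5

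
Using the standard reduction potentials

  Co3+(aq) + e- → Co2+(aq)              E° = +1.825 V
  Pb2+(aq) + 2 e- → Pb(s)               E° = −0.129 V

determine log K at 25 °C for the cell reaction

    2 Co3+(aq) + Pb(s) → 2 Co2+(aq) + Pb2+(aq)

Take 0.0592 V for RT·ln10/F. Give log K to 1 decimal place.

log K = 66.0

The Co³⁺/Co²⁺ couple is reduced (cathode); E°cell = +1.825 − (−0.129) = +1.954 V with n = 2.
At equilibrium E = 0, so log K = nE°cell / 0.0592 = (2)(+1.954) / 0.0592 = 66.0.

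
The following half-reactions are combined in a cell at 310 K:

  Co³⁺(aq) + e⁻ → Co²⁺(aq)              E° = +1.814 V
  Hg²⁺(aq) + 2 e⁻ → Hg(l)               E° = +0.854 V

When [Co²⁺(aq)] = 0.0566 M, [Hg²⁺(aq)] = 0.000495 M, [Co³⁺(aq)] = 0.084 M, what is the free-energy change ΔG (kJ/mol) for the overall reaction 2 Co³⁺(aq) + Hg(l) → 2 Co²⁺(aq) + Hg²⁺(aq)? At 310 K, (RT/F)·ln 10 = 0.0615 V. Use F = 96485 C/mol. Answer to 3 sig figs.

The standard cell potential is +1.814 − (+0.854) = +0.960 V, with n = 2 electrons in the balanced equation.
The reaction quotient is ([Co²⁺(aq)]^2·[Hg²⁺(aq)]) / [Co³⁺(aq)]^2 = 0.000225; by Nernst, E = +0.960 − (0.0615/2)(−3.648) = +1.0722 V.
Finally ΔG = −nFE = −(2)(96485 C/mol)(+1.0722 V) = −207 kJ/mol.

−207 kJ/mol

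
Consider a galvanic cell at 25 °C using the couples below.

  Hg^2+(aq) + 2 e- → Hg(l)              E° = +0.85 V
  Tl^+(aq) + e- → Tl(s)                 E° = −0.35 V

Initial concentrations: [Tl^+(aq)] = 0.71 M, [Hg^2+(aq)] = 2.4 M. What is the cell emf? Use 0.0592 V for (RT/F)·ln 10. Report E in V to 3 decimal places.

+1.220 V

Hg²⁺/Hg is reduced (cathode, E° = +0.85 V) and Tl⁺/Tl is oxidized (anode).
E°cell = E°cat − E°an = +0.85 − (−0.35) = +1.20 V; n = 2.
Balancing gives Hg^2+(aq) + 2 Tl(s) → Hg(l) + 2 Tl^+(aq); hence Q = [Tl^+(aq)]^2 / [Hg^2+(aq)] = 0.21 (log Q = −0.678).
Applying E = E° − (RT ln10/nF)·log Q gives +1.20 − (0.0592/2)(−0.678) = +1.220 V.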